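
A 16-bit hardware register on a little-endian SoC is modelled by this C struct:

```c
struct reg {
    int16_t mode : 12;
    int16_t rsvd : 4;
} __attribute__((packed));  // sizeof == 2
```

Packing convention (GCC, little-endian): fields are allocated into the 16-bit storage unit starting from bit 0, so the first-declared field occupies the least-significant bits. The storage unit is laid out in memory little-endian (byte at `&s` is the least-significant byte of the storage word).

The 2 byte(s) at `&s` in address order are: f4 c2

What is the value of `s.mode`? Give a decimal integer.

756

[0]=0xf4 [1]=0xc2 (little-endian) → word 0xc2f4
mode:12 @ bit 0 → (0xc2f4>>0)&0xfff = 0x2f4  ←
rsvd:4 @ bit 12 → (0xc2f4>>12)&0xf = 0xc
mode signed 12b, MSB=0: value = 756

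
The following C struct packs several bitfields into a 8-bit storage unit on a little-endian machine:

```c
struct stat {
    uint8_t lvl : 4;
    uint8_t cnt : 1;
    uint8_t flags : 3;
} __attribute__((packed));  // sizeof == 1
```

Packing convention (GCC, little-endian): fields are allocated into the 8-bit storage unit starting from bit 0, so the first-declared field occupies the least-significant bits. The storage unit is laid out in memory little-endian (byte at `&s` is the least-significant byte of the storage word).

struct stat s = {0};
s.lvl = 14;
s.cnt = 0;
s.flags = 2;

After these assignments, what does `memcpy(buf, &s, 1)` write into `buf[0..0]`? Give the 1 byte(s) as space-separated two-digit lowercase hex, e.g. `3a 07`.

4e

lvl:4 = 14 → 0xe << 0 → word 0x0e
cnt:1 = 0 → 0x0 << 4 → word 0x0e
flags:3 = 2 → 0x2 << 5 → word 0x4e
word = 0x4e → little-endian bytes:
  [0]=0x4e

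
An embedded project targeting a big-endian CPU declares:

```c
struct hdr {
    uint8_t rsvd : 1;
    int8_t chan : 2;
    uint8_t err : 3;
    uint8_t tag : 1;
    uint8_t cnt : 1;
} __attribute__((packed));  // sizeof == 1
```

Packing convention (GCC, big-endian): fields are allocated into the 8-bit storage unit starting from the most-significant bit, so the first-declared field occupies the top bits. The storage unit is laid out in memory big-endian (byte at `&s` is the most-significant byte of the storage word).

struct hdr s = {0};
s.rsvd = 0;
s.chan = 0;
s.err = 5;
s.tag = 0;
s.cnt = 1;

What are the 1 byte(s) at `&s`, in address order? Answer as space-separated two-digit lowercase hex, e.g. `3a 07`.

[7+:1] rsvd=0 & 0x1 = 0x0; word=0x00
[5+:2] chan=0 & 0x3 = 0x0; word=0x00
[2+:3] err=5 & 0x7 = 0x5; word=0x14
[1+:1] tag=0 & 0x1 = 0x0; word=0x14
[0+:1] cnt=1 & 0x1 = 0x1; word=0x15
word = 0x15 → big-endian bytes:
  [0]=0x15

15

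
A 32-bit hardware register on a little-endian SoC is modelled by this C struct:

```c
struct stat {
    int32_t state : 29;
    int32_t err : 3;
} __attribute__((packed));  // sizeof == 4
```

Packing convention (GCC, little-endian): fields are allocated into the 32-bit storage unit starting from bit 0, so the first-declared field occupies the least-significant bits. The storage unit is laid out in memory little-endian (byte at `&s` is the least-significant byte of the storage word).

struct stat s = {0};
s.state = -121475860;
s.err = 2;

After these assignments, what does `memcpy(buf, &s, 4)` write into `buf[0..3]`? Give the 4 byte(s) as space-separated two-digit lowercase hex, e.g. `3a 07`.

ec 6c c2 58

state:29 = -121475860 → 0x18c26cec << 0 → word 0x18c26cec
err:3 = 2 → 0x2 << 29 → word 0x58c26cec
word = 0x58c26cec → little-endian bytes:
  [0]=0xec  [1]=0x6c  [2]=0xc2  [3]=0x58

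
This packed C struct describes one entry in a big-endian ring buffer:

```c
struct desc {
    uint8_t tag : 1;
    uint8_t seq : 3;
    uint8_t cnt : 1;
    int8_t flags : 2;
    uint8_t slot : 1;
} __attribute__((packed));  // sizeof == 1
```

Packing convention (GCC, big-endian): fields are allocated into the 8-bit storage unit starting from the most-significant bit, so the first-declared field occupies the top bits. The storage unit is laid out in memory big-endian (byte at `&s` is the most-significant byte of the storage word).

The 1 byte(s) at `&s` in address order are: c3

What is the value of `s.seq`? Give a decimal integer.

4

[0]=0xc3 (big-endian) → word 0xc3
tag [7+:1] = (word>>7) & 0x1 = 1
seq [4+:3] = (word>>4) & 0x7 = 4  ←
cnt [3+:1] = (word>>3) & 0x1 = 0
flags [1+:2] = (word>>1) & 0x3 = 1
slot [0+:1] = (word>>0) & 0x1 = 1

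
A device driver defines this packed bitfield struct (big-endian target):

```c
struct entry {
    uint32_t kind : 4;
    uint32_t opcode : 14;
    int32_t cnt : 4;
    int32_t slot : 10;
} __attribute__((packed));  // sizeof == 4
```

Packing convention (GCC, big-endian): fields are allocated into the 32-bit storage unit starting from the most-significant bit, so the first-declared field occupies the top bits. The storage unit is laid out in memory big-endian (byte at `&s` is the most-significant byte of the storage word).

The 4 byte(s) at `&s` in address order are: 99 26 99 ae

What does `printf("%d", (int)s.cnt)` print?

[0]=0x99 [1]=0x26 [2]=0x99 [3]=0xae (big-endian) → word 0x992699ae
kind [28+:4] = (word>>28) & 0xf = 9
opcode [14+:14] = (word>>14) & 0x3fff = 9370
cnt [10+:4] = (word>>10) & 0xf = 6  ←
slot [0+:10] = (word>>0) & 0x3ff = 430
cnt signed 4b, MSB=0: value = 6

6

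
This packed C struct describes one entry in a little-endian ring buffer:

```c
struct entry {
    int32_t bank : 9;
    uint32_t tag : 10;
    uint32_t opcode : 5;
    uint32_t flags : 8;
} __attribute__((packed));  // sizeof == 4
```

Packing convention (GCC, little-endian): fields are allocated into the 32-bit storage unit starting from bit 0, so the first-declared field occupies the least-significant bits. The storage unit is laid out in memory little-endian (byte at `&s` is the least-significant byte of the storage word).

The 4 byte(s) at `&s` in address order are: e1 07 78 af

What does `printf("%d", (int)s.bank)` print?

[0]=0xe1 [1]=0x07 [2]=0x78 [3]=0xaf (little-endian) → word 0xaf7807e1
bank:9 @ bit 0 → (0xaf7807e1>>0)&0x1ff = 0x1e1  ←
tag:10 @ bit 9 → (0xaf7807e1>>9)&0x3ff = 0x3
opcode:5 @ bit 19 → (0xaf7807e1>>19)&0x1f = 0xf
flags:8 @ bit 24 → (0xaf7807e1>>24)&0xff = 0xaf
bank signed 9b, MSB=1: 481 - 512 = -31

-31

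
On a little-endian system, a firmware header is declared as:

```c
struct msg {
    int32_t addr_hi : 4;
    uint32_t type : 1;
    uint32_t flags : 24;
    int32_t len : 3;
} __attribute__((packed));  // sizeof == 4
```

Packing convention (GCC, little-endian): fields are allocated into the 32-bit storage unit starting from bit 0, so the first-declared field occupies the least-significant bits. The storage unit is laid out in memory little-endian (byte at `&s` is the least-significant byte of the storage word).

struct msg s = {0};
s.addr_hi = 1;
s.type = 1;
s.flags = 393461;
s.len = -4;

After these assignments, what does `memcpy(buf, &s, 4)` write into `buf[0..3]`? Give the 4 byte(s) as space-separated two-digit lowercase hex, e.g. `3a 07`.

addr_hi (4b) val=1 bits=0x1 at bit 0: 0x00000001
type (1b) val=1 bits=0x1 at bit 4: 0x00000011
flags (24b) val=393461 bits=0x600f5 at bit 5: 0x00c01eb1
len (3b) val=-4 bits=0x4 at bit 29: 0x80c01eb1
word = 0x80c01eb1 → little-endian bytes:
  [0]=0xb1  [1]=0x1e  [2]=0xc0  [3]=0x80

b1 1e c0 80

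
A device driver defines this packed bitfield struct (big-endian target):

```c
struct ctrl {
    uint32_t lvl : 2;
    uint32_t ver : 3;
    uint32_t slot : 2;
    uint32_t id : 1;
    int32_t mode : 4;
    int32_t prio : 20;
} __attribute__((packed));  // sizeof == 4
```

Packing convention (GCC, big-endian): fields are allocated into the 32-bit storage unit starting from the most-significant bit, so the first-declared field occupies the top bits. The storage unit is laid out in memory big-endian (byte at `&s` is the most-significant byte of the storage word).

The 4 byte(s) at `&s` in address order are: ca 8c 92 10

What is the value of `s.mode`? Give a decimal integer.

[0]=0xca [1]=0x8c [2]=0x92 [3]=0x10 (big-endian) → word 0xca8c9210
lvl:2 @ bit 30 → (0xca8c9210>>30)&0x3 = 0x3
ver:3 @ bit 27 → (0xca8c9210>>27)&0x7 = 0x1
slot:2 @ bit 25 → (0xca8c9210>>25)&0x3 = 0x1
id:1 @ bit 24 → (0xca8c9210>>24)&0x1 = 0x0
mode:4 @ bit 20 → (0xca8c9210>>20)&0xf = 0x8  ←
prio:20 @ bit 0 → (0xca8c9210>>0)&0xfffff = 0xc9210
mode signed 4b, MSB=1: 8 - 16 = -8

-8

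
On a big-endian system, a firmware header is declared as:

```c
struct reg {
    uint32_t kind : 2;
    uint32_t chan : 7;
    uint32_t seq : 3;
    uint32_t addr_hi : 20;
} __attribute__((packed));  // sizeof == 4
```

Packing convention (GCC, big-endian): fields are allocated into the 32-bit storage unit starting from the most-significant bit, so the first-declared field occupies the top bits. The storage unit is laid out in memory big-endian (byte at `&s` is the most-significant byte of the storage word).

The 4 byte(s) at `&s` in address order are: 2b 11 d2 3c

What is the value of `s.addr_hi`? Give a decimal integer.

[0]=0x2b [1]=0x11 [2]=0xd2 [3]=0x3c (big-endian) → word 0x2b11d23c
kind:2 @ bit 30 → (0x2b11d23c>>30)&0x3 = 0x0
chan:7 @ bit 23 → (0x2b11d23c>>23)&0x7f = 0x56
seq:3 @ bit 20 → (0x2b11d23c>>20)&0x7 = 0x1
addr_hi:20 @ bit 0 → (0x2b11d23c>>0)&0xfffff = 0x1d23c  ←

119356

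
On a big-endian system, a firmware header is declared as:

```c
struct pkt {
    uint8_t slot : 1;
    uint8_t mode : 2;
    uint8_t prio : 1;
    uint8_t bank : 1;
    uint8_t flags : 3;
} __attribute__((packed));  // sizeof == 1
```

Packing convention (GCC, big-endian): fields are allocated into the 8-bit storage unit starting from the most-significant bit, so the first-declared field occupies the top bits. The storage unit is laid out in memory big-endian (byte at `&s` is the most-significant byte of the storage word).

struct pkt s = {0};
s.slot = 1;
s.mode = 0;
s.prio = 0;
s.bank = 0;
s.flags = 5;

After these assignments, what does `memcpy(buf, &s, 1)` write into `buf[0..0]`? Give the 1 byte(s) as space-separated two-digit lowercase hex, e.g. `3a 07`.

85

slot:1 = 1 → 0x1 << 7 → word 0x80
mode:2 = 0 → 0x0 << 5 → word 0x80
prio:1 = 0 → 0x0 << 4 → word 0x80
bank:1 = 0 → 0x0 << 3 → word 0x80
flags:3 = 5 → 0x5 << 0 → word 0x85
word = 0x85 → big-endian bytes:
  [0]=0x85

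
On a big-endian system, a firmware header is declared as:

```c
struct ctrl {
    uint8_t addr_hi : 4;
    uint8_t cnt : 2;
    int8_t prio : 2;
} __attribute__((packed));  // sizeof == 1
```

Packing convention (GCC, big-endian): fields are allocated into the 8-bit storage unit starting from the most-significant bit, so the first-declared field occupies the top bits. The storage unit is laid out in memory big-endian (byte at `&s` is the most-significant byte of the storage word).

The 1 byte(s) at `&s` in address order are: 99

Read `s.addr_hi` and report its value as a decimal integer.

[0]=0x99 (big-endian) → word 0x99
addr_hi [4+:4] = (word>>4) & 0xf = 9  ←
cnt [2+:2] = (word>>2) & 0x3 = 2
prio [0+:2] = (word>>0) & 0x3 = 1

9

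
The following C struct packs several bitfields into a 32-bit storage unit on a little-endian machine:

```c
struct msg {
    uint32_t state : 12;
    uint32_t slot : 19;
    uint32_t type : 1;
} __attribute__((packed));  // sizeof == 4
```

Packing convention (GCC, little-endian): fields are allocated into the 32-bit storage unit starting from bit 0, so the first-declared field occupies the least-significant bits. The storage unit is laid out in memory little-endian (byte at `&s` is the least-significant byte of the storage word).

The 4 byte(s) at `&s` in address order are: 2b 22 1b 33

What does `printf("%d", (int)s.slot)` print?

209330

[0]=0x2b [1]=0x22 [2]=0x1b [3]=0x33 (little-endian) → word 0x331b222b
state:12 @ bit 0 → (0x331b222b>>0)&0xfff = 0x22b
slot:19 @ bit 12 → (0x331b222b>>12)&0x7ffff = 0x331b2  ←
type:1 @ bit 31 → (0x331b222b>>31)&0x1 = 0x0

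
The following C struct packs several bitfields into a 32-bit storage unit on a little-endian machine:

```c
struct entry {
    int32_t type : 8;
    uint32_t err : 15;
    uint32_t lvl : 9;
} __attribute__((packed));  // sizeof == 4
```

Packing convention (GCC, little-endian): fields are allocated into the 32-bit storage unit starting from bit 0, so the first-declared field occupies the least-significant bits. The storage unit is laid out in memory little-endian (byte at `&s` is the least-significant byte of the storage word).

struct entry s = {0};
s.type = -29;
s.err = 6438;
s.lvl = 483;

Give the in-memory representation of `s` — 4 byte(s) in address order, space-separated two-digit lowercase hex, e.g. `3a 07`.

e3 26 99 f1

type (8b) val=-29 bits=0xe3 at bit 0: 0x000000e3
err (15b) val=6438 bits=0x1926 at bit 8: 0x001926e3
lvl (9b) val=483 bits=0x1e3 at bit 23: 0xf19926e3
word = 0xf19926e3 → little-endian bytes:
  [0]=0xe3  [1]=0x26  [2]=0x99  [3]=0xf1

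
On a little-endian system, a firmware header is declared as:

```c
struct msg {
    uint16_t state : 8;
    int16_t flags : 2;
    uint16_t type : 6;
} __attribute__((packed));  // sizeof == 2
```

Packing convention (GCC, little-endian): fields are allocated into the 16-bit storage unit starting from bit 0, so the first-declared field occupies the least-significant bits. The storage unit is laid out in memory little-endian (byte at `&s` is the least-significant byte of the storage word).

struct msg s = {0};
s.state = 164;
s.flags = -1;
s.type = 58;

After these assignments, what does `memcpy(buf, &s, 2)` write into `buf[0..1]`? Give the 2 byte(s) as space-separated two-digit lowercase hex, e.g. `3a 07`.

state:8 = 164 → 0xa4 << 0 → word 0x00a4
flags:2 = -1 → 0x3 << 8 → word 0x03a4
type:6 = 58 → 0x3a << 10 → word 0xeba4
word = 0xeba4 → little-endian bytes:
  [0]=0xa4  [1]=0xeb

a4 eb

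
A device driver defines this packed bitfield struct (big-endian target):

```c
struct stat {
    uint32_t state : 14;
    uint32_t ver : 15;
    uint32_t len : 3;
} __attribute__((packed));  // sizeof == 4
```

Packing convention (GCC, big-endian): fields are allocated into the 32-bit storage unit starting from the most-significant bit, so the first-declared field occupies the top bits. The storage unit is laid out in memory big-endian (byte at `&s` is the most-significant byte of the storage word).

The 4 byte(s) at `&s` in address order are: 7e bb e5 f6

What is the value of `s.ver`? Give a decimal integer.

[0]=0x7e [1]=0xbb [2]=0xe5 [3]=0xf6 (big-endian) → word 0x7ebbe5f6
state:14 @ bit 18 → (0x7ebbe5f6>>18)&0x3fff = 0x1fae
ver:15 @ bit 3 → (0x7ebbe5f6>>3)&0x7fff = 0x7cbe  ←
len:3 @ bit 0 → (0x7ebbe5f6>>0)&0x7 = 0x6

31934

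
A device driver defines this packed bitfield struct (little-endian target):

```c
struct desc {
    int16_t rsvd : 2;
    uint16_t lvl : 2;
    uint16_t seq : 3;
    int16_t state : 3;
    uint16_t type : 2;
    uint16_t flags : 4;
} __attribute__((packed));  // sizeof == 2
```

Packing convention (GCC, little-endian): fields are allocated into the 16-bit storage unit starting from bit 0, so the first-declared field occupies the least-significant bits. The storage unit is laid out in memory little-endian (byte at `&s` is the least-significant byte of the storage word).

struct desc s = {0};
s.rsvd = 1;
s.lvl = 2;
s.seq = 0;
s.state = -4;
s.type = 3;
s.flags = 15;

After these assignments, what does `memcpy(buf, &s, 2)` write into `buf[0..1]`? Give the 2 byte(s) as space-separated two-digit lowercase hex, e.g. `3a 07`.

rsvd:2 = 1 → 0x1 << 0 → word 0x0001
lvl:2 = 2 → 0x2 << 2 → word 0x0009
seq:3 = 0 → 0x0 << 4 → word 0x0009
state:3 = -4 → 0x4 << 7 → word 0x0209
type:2 = 3 → 0x3 << 10 → word 0x0e09
flags:4 = 15 → 0xf << 12 → word 0xfe09
word = 0xfe09 → little-endian bytes:
  [0]=0x09  [1]=0xfe

09 fe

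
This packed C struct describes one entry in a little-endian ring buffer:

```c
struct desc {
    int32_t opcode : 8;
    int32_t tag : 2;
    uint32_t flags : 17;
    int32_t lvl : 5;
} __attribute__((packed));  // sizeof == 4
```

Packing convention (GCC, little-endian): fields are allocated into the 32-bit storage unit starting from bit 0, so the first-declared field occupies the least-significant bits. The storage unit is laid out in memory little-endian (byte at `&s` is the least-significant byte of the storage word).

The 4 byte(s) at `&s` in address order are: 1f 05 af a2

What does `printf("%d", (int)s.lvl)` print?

-12

[0]=0x1f [1]=0x05 [2]=0xaf [3]=0xa2 (little-endian) → word 0xa2af051f
opcode [0+:8] = (word>>0) & 0xff = 31
tag [8+:2] = (word>>8) & 0x3 = 1
flags [10+:17] = (word>>10) & 0x1ffff = 43969
lvl [27+:5] = (word>>27) & 0x1f = 20  ←
lvl signed 5b, MSB=1: 20 - 32 = -12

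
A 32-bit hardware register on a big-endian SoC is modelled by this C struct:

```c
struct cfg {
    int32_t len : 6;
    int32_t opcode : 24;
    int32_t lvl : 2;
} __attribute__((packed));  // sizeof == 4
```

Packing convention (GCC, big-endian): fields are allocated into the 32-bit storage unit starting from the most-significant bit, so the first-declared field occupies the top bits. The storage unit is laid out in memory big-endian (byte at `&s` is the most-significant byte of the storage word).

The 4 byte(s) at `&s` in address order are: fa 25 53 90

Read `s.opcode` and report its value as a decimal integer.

-7777052

[0]=0xfa [1]=0x25 [2]=0x53 [3]=0x90 (big-endian) → word 0xfa255390
len:6 @ bit 26 → (0xfa255390>>26)&0x3f = 0x3e
opcode:24 @ bit 2 → (0xfa255390>>2)&0xffffff = 0x8954e4  ←
lvl:2 @ bit 0 → (0xfa255390>>0)&0x3 = 0x0
opcode signed 24b, MSB=1: 9000164 - 16777216 = -7777052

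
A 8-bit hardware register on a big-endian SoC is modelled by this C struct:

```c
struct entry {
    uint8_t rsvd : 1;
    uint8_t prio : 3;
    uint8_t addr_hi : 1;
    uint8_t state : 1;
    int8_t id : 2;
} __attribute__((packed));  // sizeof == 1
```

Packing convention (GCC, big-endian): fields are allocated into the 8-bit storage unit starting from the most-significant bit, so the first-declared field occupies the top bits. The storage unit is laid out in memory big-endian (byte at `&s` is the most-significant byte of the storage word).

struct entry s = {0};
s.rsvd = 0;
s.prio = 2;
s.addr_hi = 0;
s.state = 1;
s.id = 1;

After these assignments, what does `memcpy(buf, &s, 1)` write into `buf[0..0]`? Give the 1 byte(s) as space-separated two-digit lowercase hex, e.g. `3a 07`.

25

[7+:1] rsvd=0 & 0x1 = 0x0; word=0x00
[4+:3] prio=2 & 0x7 = 0x2; word=0x20
[3+:1] addr_hi=0 & 0x1 = 0x0; word=0x20
[2+:1] state=1 & 0x1 = 0x1; word=0x24
[0+:2] id=1 & 0x3 = 0x1; word=0x25
word = 0x25 → big-endian bytes:
  [0]=0x25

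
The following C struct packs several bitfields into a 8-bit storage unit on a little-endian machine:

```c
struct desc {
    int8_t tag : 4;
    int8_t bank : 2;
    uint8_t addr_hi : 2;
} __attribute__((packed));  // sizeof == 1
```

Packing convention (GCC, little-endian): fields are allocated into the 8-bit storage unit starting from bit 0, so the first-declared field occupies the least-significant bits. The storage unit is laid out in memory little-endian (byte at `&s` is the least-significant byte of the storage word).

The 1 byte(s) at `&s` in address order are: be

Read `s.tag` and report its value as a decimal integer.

[0]=0xbe (little-endian) → word 0xbe
tag [0+:4] = (word>>0) & 0xf = 14  ←
bank [4+:2] = (word>>4) & 0x3 = 3
addr_hi [6+:2] = (word>>6) & 0x3 = 2
tag signed 4b, MSB=1: 14 - 16 = -2

-2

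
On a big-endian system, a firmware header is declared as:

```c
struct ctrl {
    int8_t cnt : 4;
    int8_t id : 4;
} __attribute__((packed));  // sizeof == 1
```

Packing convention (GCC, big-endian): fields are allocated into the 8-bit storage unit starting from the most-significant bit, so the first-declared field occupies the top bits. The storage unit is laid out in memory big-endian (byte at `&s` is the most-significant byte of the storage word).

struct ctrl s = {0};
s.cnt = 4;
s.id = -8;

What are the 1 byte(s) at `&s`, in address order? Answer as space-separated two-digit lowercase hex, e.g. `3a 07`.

cnt (4b) val=4 bits=0x4 at bit 4: 0x40
id (4b) val=-8 bits=0x8 at bit 0: 0x48
word = 0x48 → big-endian bytes:
  [0]=0x48

48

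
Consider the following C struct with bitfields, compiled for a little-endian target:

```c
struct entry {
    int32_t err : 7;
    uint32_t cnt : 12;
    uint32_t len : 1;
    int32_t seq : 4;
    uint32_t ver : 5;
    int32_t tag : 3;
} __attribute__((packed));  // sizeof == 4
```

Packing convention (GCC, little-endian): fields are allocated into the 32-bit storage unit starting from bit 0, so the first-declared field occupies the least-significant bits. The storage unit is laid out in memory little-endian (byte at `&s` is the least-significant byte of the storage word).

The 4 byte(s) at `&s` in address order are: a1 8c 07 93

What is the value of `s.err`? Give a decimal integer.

[0]=0xa1 [1]=0x8c [2]=0x07 [3]=0x93 (little-endian) → word 0x93078ca1
err:7 @ bit 0 → (0x93078ca1>>0)&0x7f = 0x21  ←
cnt:12 @ bit 7 → (0x93078ca1>>7)&0xfff = 0xf19
len:1 @ bit 19 → (0x93078ca1>>19)&0x1 = 0x0
seq:4 @ bit 20 → (0x93078ca1>>20)&0xf = 0x0
ver:5 @ bit 24 → (0x93078ca1>>24)&0x1f = 0x13
tag:3 @ bit 29 → (0x93078ca1>>29)&0x7 = 0x4
err signed 7b, MSB=0: value = 33

33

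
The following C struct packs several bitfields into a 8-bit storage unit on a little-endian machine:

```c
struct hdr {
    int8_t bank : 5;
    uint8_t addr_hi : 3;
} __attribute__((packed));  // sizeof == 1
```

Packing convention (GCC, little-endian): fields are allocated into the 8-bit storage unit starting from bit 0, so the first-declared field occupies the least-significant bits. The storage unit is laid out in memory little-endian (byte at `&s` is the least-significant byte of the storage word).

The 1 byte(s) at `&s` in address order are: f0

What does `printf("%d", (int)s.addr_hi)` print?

7

[0]=0xf0 (little-endian) → word 0xf0
bank [0+:5] = (word>>0) & 0x1f = 16
addr_hi [5+:3] = (word>>5) & 0x7 = 7  ←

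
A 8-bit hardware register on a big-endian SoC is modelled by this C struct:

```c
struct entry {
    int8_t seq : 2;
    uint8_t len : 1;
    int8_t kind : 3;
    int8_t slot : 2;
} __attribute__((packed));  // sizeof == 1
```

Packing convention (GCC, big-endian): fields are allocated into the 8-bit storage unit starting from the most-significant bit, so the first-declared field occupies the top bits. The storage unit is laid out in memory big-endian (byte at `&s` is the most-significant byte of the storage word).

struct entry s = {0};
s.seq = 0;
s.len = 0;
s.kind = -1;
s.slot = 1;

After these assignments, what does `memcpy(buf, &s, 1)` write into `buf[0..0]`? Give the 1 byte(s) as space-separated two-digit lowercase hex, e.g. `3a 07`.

seq (2b) val=0 bits=0x0 at bit 6: 0x00
len (1b) val=0 bits=0x0 at bit 5: 0x00
kind (3b) val=-1 bits=0x7 at bit 2: 0x1c
slot (2b) val=1 bits=0x1 at bit 0: 0x1d
word = 0x1d → big-endian bytes:
  [0]=0x1d

1d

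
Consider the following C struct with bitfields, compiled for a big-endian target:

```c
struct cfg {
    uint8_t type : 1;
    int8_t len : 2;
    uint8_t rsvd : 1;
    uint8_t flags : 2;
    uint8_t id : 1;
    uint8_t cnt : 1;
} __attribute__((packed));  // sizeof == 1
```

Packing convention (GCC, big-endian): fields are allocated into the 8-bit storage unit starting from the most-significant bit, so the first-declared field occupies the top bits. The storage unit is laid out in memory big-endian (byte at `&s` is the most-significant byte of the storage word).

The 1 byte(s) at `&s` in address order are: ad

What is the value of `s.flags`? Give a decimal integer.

[0]=0xad (big-endian) → word 0xad
type:1 @ bit 7 → (0xad>>7)&0x1 = 0x1
len:2 @ bit 5 → (0xad>>5)&0x3 = 0x1
rsvd:1 @ bit 4 → (0xad>>4)&0x1 = 0x0
flags:2 @ bit 2 → (0xad>>2)&0x3 = 0x3  ←
id:1 @ bit 1 → (0xad>>1)&0x1 = 0x0
cnt:1 @ bit 0 → (0xad>>0)&0x1 = 0x1

3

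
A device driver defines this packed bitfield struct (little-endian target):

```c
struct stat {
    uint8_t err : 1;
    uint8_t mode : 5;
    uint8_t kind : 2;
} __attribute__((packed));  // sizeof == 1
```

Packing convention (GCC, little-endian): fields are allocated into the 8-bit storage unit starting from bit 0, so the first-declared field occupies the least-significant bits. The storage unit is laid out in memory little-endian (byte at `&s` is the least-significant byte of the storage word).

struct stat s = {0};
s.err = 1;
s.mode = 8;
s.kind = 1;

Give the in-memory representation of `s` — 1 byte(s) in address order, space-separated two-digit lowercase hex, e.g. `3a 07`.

[0+:1] err=1 & 0x1 = 0x1; word=0x01
[1+:5] mode=8 & 0x1f = 0x8; word=0x11
[6+:2] kind=1 & 0x3 = 0x1; word=0x51
word = 0x51 → little-endian bytes:
  [0]=0x51

51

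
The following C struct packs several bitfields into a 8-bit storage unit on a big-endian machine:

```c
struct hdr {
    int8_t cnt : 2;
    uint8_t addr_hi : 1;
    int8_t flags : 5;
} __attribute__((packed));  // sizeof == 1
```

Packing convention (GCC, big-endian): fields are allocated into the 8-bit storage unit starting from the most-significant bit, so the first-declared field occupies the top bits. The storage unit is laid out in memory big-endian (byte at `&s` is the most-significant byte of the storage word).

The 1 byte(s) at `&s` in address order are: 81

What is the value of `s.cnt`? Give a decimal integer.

-2

[0]=0x81 (big-endian) → word 0x81
cnt [6+:2] = (word>>6) & 0x3 = 2  ←
addr_hi [5+:1] = (word>>5) & 0x1 = 0
flags [0+:5] = (word>>0) & 0x1f = 1
cnt signed 2b, MSB=1: 2 - 4 = -2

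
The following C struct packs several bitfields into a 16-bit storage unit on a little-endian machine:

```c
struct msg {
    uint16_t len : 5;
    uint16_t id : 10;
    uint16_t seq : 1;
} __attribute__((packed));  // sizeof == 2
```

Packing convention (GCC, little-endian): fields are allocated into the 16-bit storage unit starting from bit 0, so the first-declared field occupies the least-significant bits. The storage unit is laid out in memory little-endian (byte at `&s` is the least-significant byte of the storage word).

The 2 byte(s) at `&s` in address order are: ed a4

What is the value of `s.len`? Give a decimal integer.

[0]=0xed [1]=0xa4 (little-endian) → word 0xa4ed
len:5 @ bit 0 → (0xa4ed>>0)&0x1f = 0xd  ←
id:10 @ bit 5 → (0xa4ed>>5)&0x3ff = 0x127
seq:1 @ bit 15 → (0xa4ed>>15)&0x1 = 0x1

13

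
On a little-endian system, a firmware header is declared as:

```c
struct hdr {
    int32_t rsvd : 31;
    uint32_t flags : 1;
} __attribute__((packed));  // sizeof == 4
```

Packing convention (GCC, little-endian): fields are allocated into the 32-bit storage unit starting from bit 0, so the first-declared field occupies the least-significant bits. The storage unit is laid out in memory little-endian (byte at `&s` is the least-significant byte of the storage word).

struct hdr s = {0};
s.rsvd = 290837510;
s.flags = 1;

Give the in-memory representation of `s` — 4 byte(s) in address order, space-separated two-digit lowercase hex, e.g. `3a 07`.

06 d4 55 91

[0+:31] rsvd=290837510 & 0x7fffffff = 0x1155d406; word=0x1155d406
[31+:1] flags=1 & 0x1 = 0x1; word=0x9155d406
word = 0x9155d406 → little-endian bytes:
  [0]=0x06  [1]=0xd4  [2]=0x55  [3]=0x91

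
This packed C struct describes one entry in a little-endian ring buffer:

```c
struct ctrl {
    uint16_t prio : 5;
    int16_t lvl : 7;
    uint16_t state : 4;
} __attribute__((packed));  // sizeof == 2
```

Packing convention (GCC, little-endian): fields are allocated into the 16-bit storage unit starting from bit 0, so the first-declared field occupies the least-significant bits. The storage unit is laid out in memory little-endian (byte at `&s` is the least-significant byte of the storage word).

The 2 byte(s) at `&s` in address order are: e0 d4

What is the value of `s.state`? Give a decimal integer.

[0]=0xe0 [1]=0xd4 (little-endian) → word 0xd4e0
prio:5 @ bit 0 → (0xd4e0>>0)&0x1f = 0x0
lvl:7 @ bit 5 → (0xd4e0>>5)&0x7f = 0x27
state:4 @ bit 12 → (0xd4e0>>12)&0xf = 0xd  ←

13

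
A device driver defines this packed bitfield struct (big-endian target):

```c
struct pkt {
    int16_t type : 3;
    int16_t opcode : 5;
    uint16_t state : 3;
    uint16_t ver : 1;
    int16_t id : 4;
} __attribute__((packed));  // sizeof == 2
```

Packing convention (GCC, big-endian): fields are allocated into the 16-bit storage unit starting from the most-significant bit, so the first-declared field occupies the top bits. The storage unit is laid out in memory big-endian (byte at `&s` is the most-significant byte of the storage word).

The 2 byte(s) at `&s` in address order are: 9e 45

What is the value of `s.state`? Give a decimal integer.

[0]=0x9e [1]=0x45 (big-endian) → word 0x9e45
type:3 @ bit 13 → (0x9e45>>13)&0x7 = 0x4
opcode:5 @ bit 8 → (0x9e45>>8)&0x1f = 0x1e
state:3 @ bit 5 → (0x9e45>>5)&0x7 = 0x2  ←
ver:1 @ bit 4 → (0x9e45>>4)&0x1 = 0x0
id:4 @ bit 0 → (0x9e45>>0)&0xf = 0x5

2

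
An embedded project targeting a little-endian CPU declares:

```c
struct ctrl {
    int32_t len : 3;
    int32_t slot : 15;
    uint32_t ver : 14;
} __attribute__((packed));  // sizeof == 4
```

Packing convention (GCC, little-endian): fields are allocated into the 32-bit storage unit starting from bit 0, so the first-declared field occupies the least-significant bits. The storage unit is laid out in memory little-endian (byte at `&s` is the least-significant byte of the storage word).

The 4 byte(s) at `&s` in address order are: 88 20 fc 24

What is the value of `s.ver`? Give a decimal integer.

[0]=0x88 [1]=0x20 [2]=0xfc [3]=0x24 (little-endian) → word 0x24fc2088
len:3 @ bit 0 → (0x24fc2088>>0)&0x7 = 0x0
slot:15 @ bit 3 → (0x24fc2088>>3)&0x7fff = 0x411
ver:14 @ bit 18 → (0x24fc2088>>18)&0x3fff = 0x93f  ←

2367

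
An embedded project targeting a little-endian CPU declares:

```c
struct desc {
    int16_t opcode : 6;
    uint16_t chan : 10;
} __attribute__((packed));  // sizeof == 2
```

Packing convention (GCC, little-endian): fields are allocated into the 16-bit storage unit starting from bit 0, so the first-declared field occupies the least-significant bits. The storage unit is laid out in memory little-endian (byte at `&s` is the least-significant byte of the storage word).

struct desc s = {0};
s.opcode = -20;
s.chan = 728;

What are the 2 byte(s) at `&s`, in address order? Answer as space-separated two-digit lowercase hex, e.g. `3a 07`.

opcode:6 = -20 → 0x2c << 0 → word 0x002c
chan:10 = 728 → 0x2d8 << 6 → word 0xb62c
word = 0xb62c → little-endian bytes:
  [0]=0x2c  [1]=0xb6

2c b6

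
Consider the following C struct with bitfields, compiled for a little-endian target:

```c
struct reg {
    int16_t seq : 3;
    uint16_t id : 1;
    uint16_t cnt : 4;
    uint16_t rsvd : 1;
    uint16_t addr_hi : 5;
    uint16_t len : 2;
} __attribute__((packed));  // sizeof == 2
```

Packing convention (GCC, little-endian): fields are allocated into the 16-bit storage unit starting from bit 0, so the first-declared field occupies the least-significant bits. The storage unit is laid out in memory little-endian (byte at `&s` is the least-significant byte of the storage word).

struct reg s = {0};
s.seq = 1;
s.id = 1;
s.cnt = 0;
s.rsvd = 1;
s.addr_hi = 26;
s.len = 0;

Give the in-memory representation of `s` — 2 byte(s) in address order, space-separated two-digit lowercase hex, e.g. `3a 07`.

seq:3 = 1 → 0x1 << 0 → word 0x0001
id:1 = 1 → 0x1 << 3 → word 0x0009
cnt:4 = 0 → 0x0 << 4 → word 0x0009
rsvd:1 = 1 → 0x1 << 8 → word 0x0109
addr_hi:5 = 26 → 0x1a << 9 → word 0x3509
len:2 = 0 → 0x0 << 14 → word 0x3509
word = 0x3509 → little-endian bytes:
  [0]=0x09  [1]=0x35

09 35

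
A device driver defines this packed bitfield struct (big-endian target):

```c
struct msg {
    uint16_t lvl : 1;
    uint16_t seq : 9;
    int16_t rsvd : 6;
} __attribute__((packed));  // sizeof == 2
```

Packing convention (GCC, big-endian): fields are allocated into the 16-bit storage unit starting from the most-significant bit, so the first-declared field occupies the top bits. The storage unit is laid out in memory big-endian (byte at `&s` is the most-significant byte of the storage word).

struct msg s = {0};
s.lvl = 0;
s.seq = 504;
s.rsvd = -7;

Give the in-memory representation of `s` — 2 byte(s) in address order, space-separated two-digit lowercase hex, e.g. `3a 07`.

7e 39

lvl:1 = 0 → 0x0 << 15 → word 0x0000
seq:9 = 504 → 0x1f8 << 6 → word 0x7e00
rsvd:6 = -7 → 0x39 << 0 → word 0x7e39
word = 0x7e39 → big-endian bytes:
  [0]=0x7e  [1]=0x39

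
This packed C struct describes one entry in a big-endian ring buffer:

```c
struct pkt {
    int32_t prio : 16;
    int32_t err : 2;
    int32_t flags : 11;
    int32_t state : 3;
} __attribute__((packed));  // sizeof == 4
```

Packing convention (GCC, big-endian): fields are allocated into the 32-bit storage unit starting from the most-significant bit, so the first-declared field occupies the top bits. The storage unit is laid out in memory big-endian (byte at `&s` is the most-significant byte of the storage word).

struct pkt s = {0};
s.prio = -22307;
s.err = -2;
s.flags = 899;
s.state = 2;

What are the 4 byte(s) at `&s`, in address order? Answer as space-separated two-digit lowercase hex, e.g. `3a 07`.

prio:16 = -22307 → 0xa8dd << 16 → word 0xa8dd0000
err:2 = -2 → 0x2 << 14 → word 0xa8dd8000
flags:11 = 899 → 0x383 << 3 → word 0xa8dd9c18
state:3 = 2 → 0x2 << 0 → word 0xa8dd9c1a
word = 0xa8dd9c1a → big-endian bytes:
  [0]=0xa8  [1]=0xdd  [2]=0x9c  [3]=0x1a

a8 dd 9c 1a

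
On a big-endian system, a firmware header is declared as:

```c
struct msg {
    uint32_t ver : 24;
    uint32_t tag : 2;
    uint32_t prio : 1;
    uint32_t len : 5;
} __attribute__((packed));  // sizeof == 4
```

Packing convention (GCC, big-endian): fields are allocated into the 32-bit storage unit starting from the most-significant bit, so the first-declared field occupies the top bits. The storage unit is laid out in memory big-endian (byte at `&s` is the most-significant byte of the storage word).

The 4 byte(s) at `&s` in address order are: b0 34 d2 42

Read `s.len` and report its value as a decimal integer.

[0]=0xb0 [1]=0x34 [2]=0xd2 [3]=0x42 (big-endian) → word 0xb034d242
ver:24 @ bit 8 → (0xb034d242>>8)&0xffffff = 0xb034d2
tag:2 @ bit 6 → (0xb034d242>>6)&0x3 = 0x1
prio:1 @ bit 5 → (0xb034d242>>5)&0x1 = 0x0
len:5 @ bit 0 → (0xb034d242>>0)&0x1f = 0x2  ←

2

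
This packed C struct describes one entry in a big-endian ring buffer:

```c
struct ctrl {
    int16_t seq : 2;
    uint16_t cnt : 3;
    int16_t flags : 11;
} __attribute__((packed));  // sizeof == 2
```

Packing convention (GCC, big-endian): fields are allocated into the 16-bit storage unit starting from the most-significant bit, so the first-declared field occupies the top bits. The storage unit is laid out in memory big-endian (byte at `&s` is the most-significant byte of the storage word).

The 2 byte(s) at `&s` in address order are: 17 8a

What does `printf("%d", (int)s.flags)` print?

[0]=0x17 [1]=0x8a (big-endian) → word 0x178a
seq [14+:2] = (word>>14) & 0x3 = 0
cnt [11+:3] = (word>>11) & 0x7 = 2
flags [0+:11] = (word>>0) & 0x7ff = 1930  ←
flags signed 11b, MSB=1: 1930 - 2048 = -118

-118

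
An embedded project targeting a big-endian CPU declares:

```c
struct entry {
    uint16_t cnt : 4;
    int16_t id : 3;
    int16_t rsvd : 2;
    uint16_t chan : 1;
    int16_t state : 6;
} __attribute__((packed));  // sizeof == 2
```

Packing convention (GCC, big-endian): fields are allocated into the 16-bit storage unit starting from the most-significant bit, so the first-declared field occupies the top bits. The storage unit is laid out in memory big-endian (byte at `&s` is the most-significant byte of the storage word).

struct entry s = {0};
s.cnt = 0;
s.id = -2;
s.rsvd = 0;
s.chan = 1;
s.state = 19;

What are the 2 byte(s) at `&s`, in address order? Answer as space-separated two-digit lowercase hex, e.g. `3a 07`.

cnt:4 = 0 → 0x0 << 12 → word 0x0000
id:3 = -2 → 0x6 << 9 → word 0x0c00
rsvd:2 = 0 → 0x0 << 7 → word 0x0c00
chan:1 = 1 → 0x1 << 6 → word 0x0c40
state:6 = 19 → 0x13 << 0 → word 0x0c53
word = 0x0c53 → big-endian bytes:
  [0]=0x0c  [1]=0x53

0c 53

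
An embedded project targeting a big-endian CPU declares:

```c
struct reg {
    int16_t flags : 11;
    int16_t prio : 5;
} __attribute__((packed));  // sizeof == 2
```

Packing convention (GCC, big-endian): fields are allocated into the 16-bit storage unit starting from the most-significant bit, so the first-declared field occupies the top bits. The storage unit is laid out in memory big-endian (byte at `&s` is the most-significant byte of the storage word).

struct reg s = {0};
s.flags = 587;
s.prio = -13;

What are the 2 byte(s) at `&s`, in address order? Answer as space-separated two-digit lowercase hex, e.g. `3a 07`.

flags:11 = 587 → 0x24b << 5 → word 0x4960
prio:5 = -13 → 0x13 << 0 → word 0x4973
word = 0x4973 → big-endian bytes:
  [0]=0x49  [1]=0x73

49 73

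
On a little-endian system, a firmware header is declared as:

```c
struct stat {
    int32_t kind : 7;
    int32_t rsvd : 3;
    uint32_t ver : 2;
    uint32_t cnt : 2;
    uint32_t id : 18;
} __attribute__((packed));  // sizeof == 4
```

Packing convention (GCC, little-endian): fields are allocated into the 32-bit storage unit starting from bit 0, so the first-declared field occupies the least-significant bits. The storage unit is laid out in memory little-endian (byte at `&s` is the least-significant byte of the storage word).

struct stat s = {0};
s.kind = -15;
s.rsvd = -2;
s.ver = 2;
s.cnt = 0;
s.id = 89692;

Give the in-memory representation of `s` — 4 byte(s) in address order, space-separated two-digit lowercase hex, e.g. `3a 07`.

71 0b 97 57

kind (7b) val=-15 bits=0x71 at bit 0: 0x00000071
rsvd (3b) val=-2 bits=0x6 at bit 7: 0x00000371
ver (2b) val=2 bits=0x2 at bit 10: 0x00000b71
cnt (2b) val=0 bits=0x0 at bit 12: 0x00000b71
id (18b) val=89692 bits=0x15e5c at bit 14: 0x57970b71
word = 0x57970b71 → little-endian bytes:
  [0]=0x71  [1]=0x0b  [2]=0x97  [3]=0x57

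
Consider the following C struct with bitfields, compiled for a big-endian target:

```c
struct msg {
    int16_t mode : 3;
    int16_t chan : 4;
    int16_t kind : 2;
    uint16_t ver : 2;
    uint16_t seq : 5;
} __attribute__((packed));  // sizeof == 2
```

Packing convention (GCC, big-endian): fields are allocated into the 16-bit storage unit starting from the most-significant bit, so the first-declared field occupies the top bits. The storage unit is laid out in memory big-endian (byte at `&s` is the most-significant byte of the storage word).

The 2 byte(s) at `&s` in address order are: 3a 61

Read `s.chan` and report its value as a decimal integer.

[0]=0x3a [1]=0x61 (big-endian) → word 0x3a61
mode:3 @ bit 13 → (0x3a61>>13)&0x7 = 0x1
chan:4 @ bit 9 → (0x3a61>>9)&0xf = 0xd  ←
kind:2 @ bit 7 → (0x3a61>>7)&0x3 = 0x0
ver:2 @ bit 5 → (0x3a61>>5)&0x3 = 0x3
seq:5 @ bit 0 → (0x3a61>>0)&0x1f = 0x1
chan signed 4b, MSB=1: 13 - 16 = -3

-3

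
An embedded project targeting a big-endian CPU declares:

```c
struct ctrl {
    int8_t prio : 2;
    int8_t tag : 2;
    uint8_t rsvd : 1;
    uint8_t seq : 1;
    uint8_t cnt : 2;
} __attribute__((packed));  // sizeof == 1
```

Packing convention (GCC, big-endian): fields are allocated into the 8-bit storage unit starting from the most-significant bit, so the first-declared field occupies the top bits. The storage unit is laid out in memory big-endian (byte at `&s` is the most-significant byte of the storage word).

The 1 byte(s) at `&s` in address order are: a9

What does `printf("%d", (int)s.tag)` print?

[0]=0xa9 (big-endian) → word 0xa9
prio [6+:2] = (word>>6) & 0x3 = 2
tag [4+:2] = (word>>4) & 0x3 = 2  ←
rsvd [3+:1] = (word>>3) & 0x1 = 1
seq [2+:1] = (word>>2) & 0x1 = 0
cnt [0+:2] = (word>>0) & 0x3 = 1
tag signed 2b, MSB=1: 2 - 4 = -2

-2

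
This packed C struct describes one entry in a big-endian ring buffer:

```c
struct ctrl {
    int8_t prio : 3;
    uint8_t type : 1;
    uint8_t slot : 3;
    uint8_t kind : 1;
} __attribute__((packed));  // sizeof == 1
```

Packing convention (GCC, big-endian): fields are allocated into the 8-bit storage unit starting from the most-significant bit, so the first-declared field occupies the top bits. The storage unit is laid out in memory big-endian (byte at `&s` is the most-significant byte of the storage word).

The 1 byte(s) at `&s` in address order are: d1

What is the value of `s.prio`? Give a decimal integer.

-2

[0]=0xd1 (big-endian) → word 0xd1
prio:3 @ bit 5 → (0xd1>>5)&0x7 = 0x6  ←
type:1 @ bit 4 → (0xd1>>4)&0x1 = 0x1
slot:3 @ bit 1 → (0xd1>>1)&0x7 = 0x0
kind:1 @ bit 0 → (0xd1>>0)&0x1 = 0x1
prio signed 3b, MSB=1: 6 - 8 = -2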